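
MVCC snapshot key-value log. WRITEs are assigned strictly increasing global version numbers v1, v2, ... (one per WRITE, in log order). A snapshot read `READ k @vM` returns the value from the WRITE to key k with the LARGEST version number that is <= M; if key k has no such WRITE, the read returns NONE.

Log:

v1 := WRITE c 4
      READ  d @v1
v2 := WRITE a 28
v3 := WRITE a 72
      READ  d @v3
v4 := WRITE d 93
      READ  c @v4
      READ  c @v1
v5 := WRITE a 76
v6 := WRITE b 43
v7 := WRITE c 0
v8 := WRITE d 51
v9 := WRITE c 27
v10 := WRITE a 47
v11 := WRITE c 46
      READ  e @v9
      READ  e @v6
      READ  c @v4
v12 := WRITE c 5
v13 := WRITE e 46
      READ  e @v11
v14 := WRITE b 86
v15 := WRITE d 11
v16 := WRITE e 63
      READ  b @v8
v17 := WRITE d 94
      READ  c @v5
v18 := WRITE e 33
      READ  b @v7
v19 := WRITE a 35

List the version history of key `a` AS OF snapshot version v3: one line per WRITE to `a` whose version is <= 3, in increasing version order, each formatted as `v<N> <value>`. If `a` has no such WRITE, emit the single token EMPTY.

Scan writes for key=a with version <= 3:
  v1 WRITE c 4 -> skip
  v2 WRITE a 28 -> keep
  v3 WRITE a 72 -> keep
  v4 WRITE d 93 -> skip
  v5 WRITE a 76 -> drop (> snap)
  v6 WRITE b 43 -> skip
  v7 WRITE c 0 -> skip
  v8 WRITE d 51 -> skip
  v9 WRITE c 27 -> skip
  v10 WRITE a 47 -> drop (> snap)
  v11 WRITE c 46 -> skip
  v12 WRITE c 5 -> skip
  v13 WRITE e 46 -> skip
  v14 WRITE b 86 -> skip
  v15 WRITE d 11 -> skip
  v16 WRITE e 63 -> skip
  v17 WRITE d 94 -> skip
  v18 WRITE e 33 -> skip
  v19 WRITE a 35 -> drop (> snap)
Collected: [(2, 28), (3, 72)]

Answer: v2 28
v3 72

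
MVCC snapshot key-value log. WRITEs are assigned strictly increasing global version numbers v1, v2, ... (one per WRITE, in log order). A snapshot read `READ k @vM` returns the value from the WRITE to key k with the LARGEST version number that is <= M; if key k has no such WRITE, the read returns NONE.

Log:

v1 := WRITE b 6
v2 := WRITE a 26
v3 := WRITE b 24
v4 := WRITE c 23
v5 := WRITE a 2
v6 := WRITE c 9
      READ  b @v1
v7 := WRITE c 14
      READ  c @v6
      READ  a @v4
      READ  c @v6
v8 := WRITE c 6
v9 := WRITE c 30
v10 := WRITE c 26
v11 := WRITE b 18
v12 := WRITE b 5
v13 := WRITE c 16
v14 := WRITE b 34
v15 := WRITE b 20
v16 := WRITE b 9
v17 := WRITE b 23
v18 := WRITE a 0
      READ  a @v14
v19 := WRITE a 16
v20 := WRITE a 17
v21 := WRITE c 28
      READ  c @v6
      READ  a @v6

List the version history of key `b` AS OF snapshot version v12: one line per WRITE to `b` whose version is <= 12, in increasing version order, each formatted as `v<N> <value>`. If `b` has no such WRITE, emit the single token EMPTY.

Scan writes for key=b with version <= 12:
  v1 WRITE b 6 -> keep
  v2 WRITE a 26 -> skip
  v3 WRITE b 24 -> keep
  v4 WRITE c 23 -> skip
  v5 WRITE a 2 -> skip
  v6 WRITE c 9 -> skip
  v7 WRITE c 14 -> skip
  v8 WRITE c 6 -> skip
  v9 WRITE c 30 -> skip
  v10 WRITE c 26 -> skip
  v11 WRITE b 18 -> keep
  v12 WRITE b 5 -> keep
  v13 WRITE c 16 -> skip
  v14 WRITE b 34 -> drop (> snap)
  v15 WRITE b 20 -> drop (> snap)
  v16 WRITE b 9 -> drop (> snap)
  v17 WRITE b 23 -> drop (> snap)
  v18 WRITE a 0 -> skip
  v19 WRITE a 16 -> skip
  v20 WRITE a 17 -> skip
  v21 WRITE c 28 -> skip
Collected: [(1, 6), (3, 24), (11, 18), (12, 5)]

Answer: v1 6
v3 24
v11 18
v12 5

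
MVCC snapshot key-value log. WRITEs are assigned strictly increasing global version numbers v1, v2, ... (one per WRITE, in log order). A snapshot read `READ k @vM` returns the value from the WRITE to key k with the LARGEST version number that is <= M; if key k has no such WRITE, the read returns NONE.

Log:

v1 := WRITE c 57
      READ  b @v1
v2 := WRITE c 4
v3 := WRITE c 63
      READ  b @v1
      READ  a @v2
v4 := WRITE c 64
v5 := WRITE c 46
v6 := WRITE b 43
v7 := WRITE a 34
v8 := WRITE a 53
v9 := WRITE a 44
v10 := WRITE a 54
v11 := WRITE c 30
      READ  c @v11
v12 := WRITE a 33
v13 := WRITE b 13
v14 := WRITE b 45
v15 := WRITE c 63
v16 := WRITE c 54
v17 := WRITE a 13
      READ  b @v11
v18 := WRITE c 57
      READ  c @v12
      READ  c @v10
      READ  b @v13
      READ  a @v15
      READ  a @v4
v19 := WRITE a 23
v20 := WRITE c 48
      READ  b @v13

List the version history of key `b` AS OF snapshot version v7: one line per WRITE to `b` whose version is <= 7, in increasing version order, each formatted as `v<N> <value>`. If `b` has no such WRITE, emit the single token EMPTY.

Scan writes for key=b with version <= 7:
  v1 WRITE c 57 -> skip
  v2 WRITE c 4 -> skip
  v3 WRITE c 63 -> skip
  v4 WRITE c 64 -> skip
  v5 WRITE c 46 -> skip
  v6 WRITE b 43 -> keep
  v7 WRITE a 34 -> skip
  v8 WRITE a 53 -> skip
  v9 WRITE a 44 -> skip
  v10 WRITE a 54 -> skip
  v11 WRITE c 30 -> skip
  v12 WRITE a 33 -> skip
  v13 WRITE b 13 -> drop (> snap)
  v14 WRITE b 45 -> drop (> snap)
  v15 WRITE c 63 -> skip
  v16 WRITE c 54 -> skip
  v17 WRITE a 13 -> skip
  v18 WRITE c 57 -> skip
  v19 WRITE a 23 -> skip
  v20 WRITE c 48 -> skip
Collected: [(6, 43)]

Answer: v6 43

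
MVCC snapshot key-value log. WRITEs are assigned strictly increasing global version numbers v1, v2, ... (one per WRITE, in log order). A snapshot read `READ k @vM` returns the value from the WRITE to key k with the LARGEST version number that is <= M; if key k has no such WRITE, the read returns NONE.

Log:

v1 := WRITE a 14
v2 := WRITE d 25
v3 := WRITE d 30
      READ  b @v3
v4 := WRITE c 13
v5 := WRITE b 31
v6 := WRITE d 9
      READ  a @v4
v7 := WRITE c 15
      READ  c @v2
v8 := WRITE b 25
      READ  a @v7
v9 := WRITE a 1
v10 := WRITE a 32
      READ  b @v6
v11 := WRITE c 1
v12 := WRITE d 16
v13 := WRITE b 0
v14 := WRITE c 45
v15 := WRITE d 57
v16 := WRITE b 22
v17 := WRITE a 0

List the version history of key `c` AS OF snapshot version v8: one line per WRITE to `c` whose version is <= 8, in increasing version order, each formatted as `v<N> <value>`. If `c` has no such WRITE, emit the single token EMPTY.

Answer: v4 13
v7 15

Derivation:
Scan writes for key=c with version <= 8:
  v1 WRITE a 14 -> skip
  v2 WRITE d 25 -> skip
  v3 WRITE d 30 -> skip
  v4 WRITE c 13 -> keep
  v5 WRITE b 31 -> skip
  v6 WRITE d 9 -> skip
  v7 WRITE c 15 -> keep
  v8 WRITE b 25 -> skip
  v9 WRITE a 1 -> skip
  v10 WRITE a 32 -> skip
  v11 WRITE c 1 -> drop (> snap)
  v12 WRITE d 16 -> skip
  v13 WRITE b 0 -> skip
  v14 WRITE c 45 -> drop (> snap)
  v15 WRITE d 57 -> skip
  v16 WRITE b 22 -> skip
  v17 WRITE a 0 -> skip
Collected: [(4, 13), (7, 15)]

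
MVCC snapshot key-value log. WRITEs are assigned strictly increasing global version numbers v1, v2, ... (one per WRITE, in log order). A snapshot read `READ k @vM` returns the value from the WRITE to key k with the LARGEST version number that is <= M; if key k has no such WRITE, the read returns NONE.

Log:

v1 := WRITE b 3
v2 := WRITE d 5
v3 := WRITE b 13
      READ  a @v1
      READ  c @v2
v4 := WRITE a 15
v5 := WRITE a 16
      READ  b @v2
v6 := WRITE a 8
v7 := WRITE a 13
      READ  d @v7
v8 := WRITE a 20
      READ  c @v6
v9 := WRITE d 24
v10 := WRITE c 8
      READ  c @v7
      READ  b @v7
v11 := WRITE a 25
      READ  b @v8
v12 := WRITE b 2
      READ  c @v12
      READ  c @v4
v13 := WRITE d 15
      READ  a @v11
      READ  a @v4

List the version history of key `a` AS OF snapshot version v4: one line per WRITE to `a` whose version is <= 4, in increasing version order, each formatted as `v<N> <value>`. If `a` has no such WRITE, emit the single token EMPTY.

Answer: v4 15

Derivation:
Scan writes for key=a with version <= 4:
  v1 WRITE b 3 -> skip
  v2 WRITE d 5 -> skip
  v3 WRITE b 13 -> skip
  v4 WRITE a 15 -> keep
  v5 WRITE a 16 -> drop (> snap)
  v6 WRITE a 8 -> drop (> snap)
  v7 WRITE a 13 -> drop (> snap)
  v8 WRITE a 20 -> drop (> snap)
  v9 WRITE d 24 -> skip
  v10 WRITE c 8 -> skip
  v11 WRITE a 25 -> drop (> snap)
  v12 WRITE b 2 -> skip
  v13 WRITE d 15 -> skip
Collected: [(4, 15)]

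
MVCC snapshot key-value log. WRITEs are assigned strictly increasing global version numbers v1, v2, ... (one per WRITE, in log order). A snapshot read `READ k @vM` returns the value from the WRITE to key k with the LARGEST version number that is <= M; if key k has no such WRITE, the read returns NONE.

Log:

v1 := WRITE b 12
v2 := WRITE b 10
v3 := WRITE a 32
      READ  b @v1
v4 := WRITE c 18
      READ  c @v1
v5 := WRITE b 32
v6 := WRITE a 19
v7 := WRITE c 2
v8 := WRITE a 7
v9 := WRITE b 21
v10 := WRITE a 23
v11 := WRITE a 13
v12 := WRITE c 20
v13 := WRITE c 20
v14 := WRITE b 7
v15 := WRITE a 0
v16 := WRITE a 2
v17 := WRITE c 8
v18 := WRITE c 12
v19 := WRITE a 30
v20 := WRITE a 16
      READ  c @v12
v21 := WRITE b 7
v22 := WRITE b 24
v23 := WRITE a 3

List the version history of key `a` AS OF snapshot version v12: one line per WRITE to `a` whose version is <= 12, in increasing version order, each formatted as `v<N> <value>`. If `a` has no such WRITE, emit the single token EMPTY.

Answer: v3 32
v6 19
v8 7
v10 23
v11 13

Derivation:
Scan writes for key=a with version <= 12:
  v1 WRITE b 12 -> skip
  v2 WRITE b 10 -> skip
  v3 WRITE a 32 -> keep
  v4 WRITE c 18 -> skip
  v5 WRITE b 32 -> skip
  v6 WRITE a 19 -> keep
  v7 WRITE c 2 -> skip
  v8 WRITE a 7 -> keep
  v9 WRITE b 21 -> skip
  v10 WRITE a 23 -> keep
  v11 WRITE a 13 -> keep
  v12 WRITE c 20 -> skip
  v13 WRITE c 20 -> skip
  v14 WRITE b 7 -> skip
  v15 WRITE a 0 -> drop (> snap)
  v16 WRITE a 2 -> drop (> snap)
  v17 WRITE c 8 -> skip
  v18 WRITE c 12 -> skip
  v19 WRITE a 30 -> drop (> snap)
  v20 WRITE a 16 -> drop (> snap)
  v21 WRITE b 7 -> skip
  v22 WRITE b 24 -> skip
  v23 WRITE a 3 -> drop (> snap)
Collected: [(3, 32), (6, 19), (8, 7), (10, 23), (11, 13)]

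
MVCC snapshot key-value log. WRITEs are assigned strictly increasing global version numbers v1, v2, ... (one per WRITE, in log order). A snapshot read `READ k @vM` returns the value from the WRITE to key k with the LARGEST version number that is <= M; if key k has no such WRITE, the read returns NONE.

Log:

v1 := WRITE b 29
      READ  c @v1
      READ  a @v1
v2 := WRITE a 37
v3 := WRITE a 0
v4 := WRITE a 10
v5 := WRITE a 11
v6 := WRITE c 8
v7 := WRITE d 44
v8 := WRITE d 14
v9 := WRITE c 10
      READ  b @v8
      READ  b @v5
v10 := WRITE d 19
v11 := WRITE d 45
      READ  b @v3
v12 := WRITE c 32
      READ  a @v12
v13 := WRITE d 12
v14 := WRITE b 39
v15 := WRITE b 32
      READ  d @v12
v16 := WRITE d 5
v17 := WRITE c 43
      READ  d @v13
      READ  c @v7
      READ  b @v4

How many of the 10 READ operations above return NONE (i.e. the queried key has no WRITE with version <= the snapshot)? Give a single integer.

Answer: 2

Derivation:
v1: WRITE b=29  (b history now [(1, 29)])
READ c @v1: history=[] -> no version <= 1 -> NONE
READ a @v1: history=[] -> no version <= 1 -> NONE
v2: WRITE a=37  (a history now [(2, 37)])
v3: WRITE a=0  (a history now [(2, 37), (3, 0)])
v4: WRITE a=10  (a history now [(2, 37), (3, 0), (4, 10)])
v5: WRITE a=11  (a history now [(2, 37), (3, 0), (4, 10), (5, 11)])
v6: WRITE c=8  (c history now [(6, 8)])
v7: WRITE d=44  (d history now [(7, 44)])
v8: WRITE d=14  (d history now [(7, 44), (8, 14)])
v9: WRITE c=10  (c history now [(6, 8), (9, 10)])
READ b @v8: history=[(1, 29)] -> pick v1 -> 29
READ b @v5: history=[(1, 29)] -> pick v1 -> 29
v10: WRITE d=19  (d history now [(7, 44), (8, 14), (10, 19)])
v11: WRITE d=45  (d history now [(7, 44), (8, 14), (10, 19), (11, 45)])
READ b @v3: history=[(1, 29)] -> pick v1 -> 29
v12: WRITE c=32  (c history now [(6, 8), (9, 10), (12, 32)])
READ a @v12: history=[(2, 37), (3, 0), (4, 10), (5, 11)] -> pick v5 -> 11
v13: WRITE d=12  (d history now [(7, 44), (8, 14), (10, 19), (11, 45), (13, 12)])
v14: WRITE b=39  (b history now [(1, 29), (14, 39)])
v15: WRITE b=32  (b history now [(1, 29), (14, 39), (15, 32)])
READ d @v12: history=[(7, 44), (8, 14), (10, 19), (11, 45), (13, 12)] -> pick v11 -> 45
v16: WRITE d=5  (d history now [(7, 44), (8, 14), (10, 19), (11, 45), (13, 12), (16, 5)])
v17: WRITE c=43  (c history now [(6, 8), (9, 10), (12, 32), (17, 43)])
READ d @v13: history=[(7, 44), (8, 14), (10, 19), (11, 45), (13, 12), (16, 5)] -> pick v13 -> 12
READ c @v7: history=[(6, 8), (9, 10), (12, 32), (17, 43)] -> pick v6 -> 8
READ b @v4: history=[(1, 29), (14, 39), (15, 32)] -> pick v1 -> 29
Read results in order: ['NONE', 'NONE', '29', '29', '29', '11', '45', '12', '8', '29']
NONE count = 2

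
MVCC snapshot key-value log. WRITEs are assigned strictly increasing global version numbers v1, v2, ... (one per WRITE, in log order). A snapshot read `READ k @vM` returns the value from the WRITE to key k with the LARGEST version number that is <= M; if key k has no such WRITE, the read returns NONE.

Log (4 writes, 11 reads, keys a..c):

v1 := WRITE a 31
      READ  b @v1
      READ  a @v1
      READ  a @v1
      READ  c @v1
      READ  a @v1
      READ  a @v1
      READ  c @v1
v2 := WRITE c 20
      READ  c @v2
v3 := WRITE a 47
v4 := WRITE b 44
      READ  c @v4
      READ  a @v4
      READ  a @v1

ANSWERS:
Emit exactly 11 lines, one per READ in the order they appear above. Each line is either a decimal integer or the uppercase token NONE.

v1: WRITE a=31  (a history now [(1, 31)])
READ b @v1: history=[] -> no version <= 1 -> NONE
READ a @v1: history=[(1, 31)] -> pick v1 -> 31
READ a @v1: history=[(1, 31)] -> pick v1 -> 31
READ c @v1: history=[] -> no version <= 1 -> NONE
READ a @v1: history=[(1, 31)] -> pick v1 -> 31
READ a @v1: history=[(1, 31)] -> pick v1 -> 31
READ c @v1: history=[] -> no version <= 1 -> NONE
v2: WRITE c=20  (c history now [(2, 20)])
READ c @v2: history=[(2, 20)] -> pick v2 -> 20
v3: WRITE a=47  (a history now [(1, 31), (3, 47)])
v4: WRITE b=44  (b history now [(4, 44)])
READ c @v4: history=[(2, 20)] -> pick v2 -> 20
READ a @v4: history=[(1, 31), (3, 47)] -> pick v3 -> 47
READ a @v1: history=[(1, 31), (3, 47)] -> pick v1 -> 31

Answer: NONE
31
31
NONE
31
31
NONE
20
20
47
31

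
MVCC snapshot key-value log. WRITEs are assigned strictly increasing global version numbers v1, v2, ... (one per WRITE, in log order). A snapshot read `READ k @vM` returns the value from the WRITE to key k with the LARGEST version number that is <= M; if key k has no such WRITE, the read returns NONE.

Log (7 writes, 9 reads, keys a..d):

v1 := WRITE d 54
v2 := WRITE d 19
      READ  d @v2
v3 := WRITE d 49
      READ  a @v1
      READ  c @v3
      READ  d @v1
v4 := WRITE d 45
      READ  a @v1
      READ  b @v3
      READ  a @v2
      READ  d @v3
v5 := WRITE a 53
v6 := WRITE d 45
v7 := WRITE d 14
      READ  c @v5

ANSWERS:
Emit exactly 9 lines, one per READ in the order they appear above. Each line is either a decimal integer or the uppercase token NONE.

v1: WRITE d=54  (d history now [(1, 54)])
v2: WRITE d=19  (d history now [(1, 54), (2, 19)])
READ d @v2: history=[(1, 54), (2, 19)] -> pick v2 -> 19
v3: WRITE d=49  (d history now [(1, 54), (2, 19), (3, 49)])
READ a @v1: history=[] -> no version <= 1 -> NONE
READ c @v3: history=[] -> no version <= 3 -> NONE
READ d @v1: history=[(1, 54), (2, 19), (3, 49)] -> pick v1 -> 54
v4: WRITE d=45  (d history now [(1, 54), (2, 19), (3, 49), (4, 45)])
READ a @v1: history=[] -> no version <= 1 -> NONE
READ b @v3: history=[] -> no version <= 3 -> NONE
READ a @v2: history=[] -> no version <= 2 -> NONE
READ d @v3: history=[(1, 54), (2, 19), (3, 49), (4, 45)] -> pick v3 -> 49
v5: WRITE a=53  (a history now [(5, 53)])
v6: WRITE d=45  (d history now [(1, 54), (2, 19), (3, 49), (4, 45), (6, 45)])
v7: WRITE d=14  (d history now [(1, 54), (2, 19), (3, 49), (4, 45), (6, 45), (7, 14)])
READ c @v5: history=[] -> no version <= 5 -> NONE

Answer: 19
NONE
NONE
54
NONE
NONE
NONE
49
NONE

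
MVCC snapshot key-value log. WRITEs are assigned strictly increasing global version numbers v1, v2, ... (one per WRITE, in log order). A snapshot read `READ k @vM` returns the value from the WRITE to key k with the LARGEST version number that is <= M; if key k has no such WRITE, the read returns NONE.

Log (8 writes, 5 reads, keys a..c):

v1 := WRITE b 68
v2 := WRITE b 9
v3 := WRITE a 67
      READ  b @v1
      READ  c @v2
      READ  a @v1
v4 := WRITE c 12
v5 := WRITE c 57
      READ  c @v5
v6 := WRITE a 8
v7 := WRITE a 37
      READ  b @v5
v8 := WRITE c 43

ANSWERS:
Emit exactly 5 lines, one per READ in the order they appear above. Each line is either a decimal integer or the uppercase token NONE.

v1: WRITE b=68  (b history now [(1, 68)])
v2: WRITE b=9  (b history now [(1, 68), (2, 9)])
v3: WRITE a=67  (a history now [(3, 67)])
READ b @v1: history=[(1, 68), (2, 9)] -> pick v1 -> 68
READ c @v2: history=[] -> no version <= 2 -> NONE
READ a @v1: history=[(3, 67)] -> no version <= 1 -> NONE
v4: WRITE c=12  (c history now [(4, 12)])
v5: WRITE c=57  (c history now [(4, 12), (5, 57)])
READ c @v5: history=[(4, 12), (5, 57)] -> pick v5 -> 57
v6: WRITE a=8  (a history now [(3, 67), (6, 8)])
v7: WRITE a=37  (a history now [(3, 67), (6, 8), (7, 37)])
READ b @v5: history=[(1, 68), (2, 9)] -> pick v2 -> 9
v8: WRITE c=43  (c history now [(4, 12), (5, 57), (8, 43)])

Answer: 68
NONE
NONE
57
9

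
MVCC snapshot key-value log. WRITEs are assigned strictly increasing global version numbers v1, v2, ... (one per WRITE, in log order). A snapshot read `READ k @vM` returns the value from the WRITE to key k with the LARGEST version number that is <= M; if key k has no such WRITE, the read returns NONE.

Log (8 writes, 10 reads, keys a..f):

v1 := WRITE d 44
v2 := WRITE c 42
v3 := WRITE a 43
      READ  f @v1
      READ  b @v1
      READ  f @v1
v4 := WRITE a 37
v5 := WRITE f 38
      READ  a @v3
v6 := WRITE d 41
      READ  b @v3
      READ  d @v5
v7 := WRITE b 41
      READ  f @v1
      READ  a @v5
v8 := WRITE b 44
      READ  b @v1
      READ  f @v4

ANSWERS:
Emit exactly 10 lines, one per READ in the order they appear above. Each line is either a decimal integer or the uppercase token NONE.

Answer: NONE
NONE
NONE
43
NONE
44
NONE
37
NONE
NONE

Derivation:
v1: WRITE d=44  (d history now [(1, 44)])
v2: WRITE c=42  (c history now [(2, 42)])
v3: WRITE a=43  (a history now [(3, 43)])
READ f @v1: history=[] -> no version <= 1 -> NONE
READ b @v1: history=[] -> no version <= 1 -> NONE
READ f @v1: history=[] -> no version <= 1 -> NONE
v4: WRITE a=37  (a history now [(3, 43), (4, 37)])
v5: WRITE f=38  (f history now [(5, 38)])
READ a @v3: history=[(3, 43), (4, 37)] -> pick v3 -> 43
v6: WRITE d=41  (d history now [(1, 44), (6, 41)])
READ b @v3: history=[] -> no version <= 3 -> NONE
READ d @v5: history=[(1, 44), (6, 41)] -> pick v1 -> 44
v7: WRITE b=41  (b history now [(7, 41)])
READ f @v1: history=[(5, 38)] -> no version <= 1 -> NONE
READ a @v5: history=[(3, 43), (4, 37)] -> pick v4 -> 37
v8: WRITE b=44  (b history now [(7, 41), (8, 44)])
READ b @v1: history=[(7, 41), (8, 44)] -> no version <= 1 -> NONE
READ f @v4: history=[(5, 38)] -> no version <= 4 -> NONE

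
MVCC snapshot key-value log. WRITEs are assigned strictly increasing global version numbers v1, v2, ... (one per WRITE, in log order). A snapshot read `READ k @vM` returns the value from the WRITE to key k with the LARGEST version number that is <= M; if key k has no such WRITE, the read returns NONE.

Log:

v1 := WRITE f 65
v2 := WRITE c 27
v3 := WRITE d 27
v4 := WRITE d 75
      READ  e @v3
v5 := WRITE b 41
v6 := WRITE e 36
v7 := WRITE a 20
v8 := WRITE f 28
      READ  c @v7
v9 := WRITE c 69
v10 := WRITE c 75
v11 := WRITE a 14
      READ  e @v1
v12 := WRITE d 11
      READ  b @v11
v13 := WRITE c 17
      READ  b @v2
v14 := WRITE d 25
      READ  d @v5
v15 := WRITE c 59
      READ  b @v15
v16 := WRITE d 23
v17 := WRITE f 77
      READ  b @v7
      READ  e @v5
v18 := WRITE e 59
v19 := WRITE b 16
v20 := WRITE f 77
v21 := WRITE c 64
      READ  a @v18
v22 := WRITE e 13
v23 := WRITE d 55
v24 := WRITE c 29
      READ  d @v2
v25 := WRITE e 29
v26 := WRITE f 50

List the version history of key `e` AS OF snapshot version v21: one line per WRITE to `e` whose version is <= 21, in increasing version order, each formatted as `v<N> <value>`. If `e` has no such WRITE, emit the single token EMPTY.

Answer: v6 36
v18 59

Derivation:
Scan writes for key=e with version <= 21:
  v1 WRITE f 65 -> skip
  v2 WRITE c 27 -> skip
  v3 WRITE d 27 -> skip
  v4 WRITE d 75 -> skip
  v5 WRITE b 41 -> skip
  v6 WRITE e 36 -> keep
  v7 WRITE a 20 -> skip
  v8 WRITE f 28 -> skip
  v9 WRITE c 69 -> skip
  v10 WRITE c 75 -> skip
  v11 WRITE a 14 -> skip
  v12 WRITE d 11 -> skip
  v13 WRITE c 17 -> skip
  v14 WRITE d 25 -> skip
  v15 WRITE c 59 -> skip
  v16 WRITE d 23 -> skip
  v17 WRITE f 77 -> skip
  v18 WRITE e 59 -> keep
  v19 WRITE b 16 -> skip
  v20 WRITE f 77 -> skip
  v21 WRITE c 64 -> skip
  v22 WRITE e 13 -> drop (> snap)
  v23 WRITE d 55 -> skip
  v24 WRITE c 29 -> skip
  v25 WRITE e 29 -> drop (> snap)
  v26 WRITE f 50 -> skip
Collected: [(6, 36), (18, 59)]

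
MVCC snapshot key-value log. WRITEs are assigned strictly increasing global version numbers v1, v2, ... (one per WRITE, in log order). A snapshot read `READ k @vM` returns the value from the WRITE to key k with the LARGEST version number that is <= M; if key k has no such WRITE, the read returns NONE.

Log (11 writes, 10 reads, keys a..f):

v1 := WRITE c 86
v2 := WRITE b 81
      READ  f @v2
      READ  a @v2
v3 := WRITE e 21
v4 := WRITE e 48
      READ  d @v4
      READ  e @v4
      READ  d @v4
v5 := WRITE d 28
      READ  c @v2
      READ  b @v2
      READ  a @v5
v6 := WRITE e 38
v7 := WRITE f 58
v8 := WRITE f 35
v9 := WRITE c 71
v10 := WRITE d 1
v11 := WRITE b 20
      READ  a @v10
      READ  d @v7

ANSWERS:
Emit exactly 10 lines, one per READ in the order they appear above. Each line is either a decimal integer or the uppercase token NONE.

v1: WRITE c=86  (c history now [(1, 86)])
v2: WRITE b=81  (b history now [(2, 81)])
READ f @v2: history=[] -> no version <= 2 -> NONE
READ a @v2: history=[] -> no version <= 2 -> NONE
v3: WRITE e=21  (e history now [(3, 21)])
v4: WRITE e=48  (e history now [(3, 21), (4, 48)])
READ d @v4: history=[] -> no version <= 4 -> NONE
READ e @v4: history=[(3, 21), (4, 48)] -> pick v4 -> 48
READ d @v4: history=[] -> no version <= 4 -> NONE
v5: WRITE d=28  (d history now [(5, 28)])
READ c @v2: history=[(1, 86)] -> pick v1 -> 86
READ b @v2: history=[(2, 81)] -> pick v2 -> 81
READ a @v5: history=[] -> no version <= 5 -> NONE
v6: WRITE e=38  (e history now [(3, 21), (4, 48), (6, 38)])
v7: WRITE f=58  (f history now [(7, 58)])
v8: WRITE f=35  (f history now [(7, 58), (8, 35)])
v9: WRITE c=71  (c history now [(1, 86), (9, 71)])
v10: WRITE d=1  (d history now [(5, 28), (10, 1)])
v11: WRITE b=20  (b history now [(2, 81), (11, 20)])
READ a @v10: history=[] -> no version <= 10 -> NONE
READ d @v7: history=[(5, 28), (10, 1)] -> pick v5 -> 28

Answer: NONE
NONE
NONE
48
NONE
86
81
NONE
NONE
28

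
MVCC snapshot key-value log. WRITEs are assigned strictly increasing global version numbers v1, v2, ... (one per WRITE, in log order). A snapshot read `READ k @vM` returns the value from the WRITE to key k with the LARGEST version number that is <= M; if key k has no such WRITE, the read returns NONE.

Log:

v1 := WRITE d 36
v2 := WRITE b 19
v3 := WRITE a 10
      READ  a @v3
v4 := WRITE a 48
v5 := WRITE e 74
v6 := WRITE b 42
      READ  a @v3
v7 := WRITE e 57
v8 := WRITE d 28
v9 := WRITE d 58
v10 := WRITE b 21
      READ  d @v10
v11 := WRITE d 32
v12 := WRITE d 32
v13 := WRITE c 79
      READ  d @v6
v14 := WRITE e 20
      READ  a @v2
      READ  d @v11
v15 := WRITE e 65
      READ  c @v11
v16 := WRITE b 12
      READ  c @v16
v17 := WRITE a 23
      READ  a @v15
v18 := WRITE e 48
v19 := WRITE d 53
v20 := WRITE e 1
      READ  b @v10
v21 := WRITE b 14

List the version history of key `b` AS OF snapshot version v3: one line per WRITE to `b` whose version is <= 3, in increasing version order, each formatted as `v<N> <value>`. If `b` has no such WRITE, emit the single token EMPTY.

Scan writes for key=b with version <= 3:
  v1 WRITE d 36 -> skip
  v2 WRITE b 19 -> keep
  v3 WRITE a 10 -> skip
  v4 WRITE a 48 -> skip
  v5 WRITE e 74 -> skip
  v6 WRITE b 42 -> drop (> snap)
  v7 WRITE e 57 -> skip
  v8 WRITE d 28 -> skip
  v9 WRITE d 58 -> skip
  v10 WRITE b 21 -> drop (> snap)
  v11 WRITE d 32 -> skip
  v12 WRITE d 32 -> skip
  v13 WRITE c 79 -> skip
  v14 WRITE e 20 -> skip
  v15 WRITE e 65 -> skip
  v16 WRITE b 12 -> drop (> snap)
  v17 WRITE a 23 -> skip
  v18 WRITE e 48 -> skip
  v19 WRITE d 53 -> skip
  v20 WRITE e 1 -> skip
  v21 WRITE b 14 -> drop (> snap)
Collected: [(2, 19)]

Answer: v2 19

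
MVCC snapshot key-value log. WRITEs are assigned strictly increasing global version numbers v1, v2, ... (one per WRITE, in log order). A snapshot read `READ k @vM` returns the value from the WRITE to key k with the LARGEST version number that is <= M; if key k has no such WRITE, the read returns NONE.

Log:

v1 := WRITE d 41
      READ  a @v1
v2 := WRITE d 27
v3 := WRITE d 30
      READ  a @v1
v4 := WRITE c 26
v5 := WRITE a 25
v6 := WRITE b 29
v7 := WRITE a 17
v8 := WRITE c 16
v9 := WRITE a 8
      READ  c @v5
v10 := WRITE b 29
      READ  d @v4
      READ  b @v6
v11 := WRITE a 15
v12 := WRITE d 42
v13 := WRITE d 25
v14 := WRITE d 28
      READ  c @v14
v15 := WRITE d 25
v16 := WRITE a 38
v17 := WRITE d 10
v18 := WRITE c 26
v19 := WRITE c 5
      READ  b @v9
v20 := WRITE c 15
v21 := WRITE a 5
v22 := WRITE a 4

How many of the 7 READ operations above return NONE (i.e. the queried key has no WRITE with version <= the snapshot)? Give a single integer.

v1: WRITE d=41  (d history now [(1, 41)])
READ a @v1: history=[] -> no version <= 1 -> NONE
v2: WRITE d=27  (d history now [(1, 41), (2, 27)])
v3: WRITE d=30  (d history now [(1, 41), (2, 27), (3, 30)])
READ a @v1: history=[] -> no version <= 1 -> NONE
v4: WRITE c=26  (c history now [(4, 26)])
v5: WRITE a=25  (a history now [(5, 25)])
v6: WRITE b=29  (b history now [(6, 29)])
v7: WRITE a=17  (a history now [(5, 25), (7, 17)])
v8: WRITE c=16  (c history now [(4, 26), (8, 16)])
v9: WRITE a=8  (a history now [(5, 25), (7, 17), (9, 8)])
READ c @v5: history=[(4, 26), (8, 16)] -> pick v4 -> 26
v10: WRITE b=29  (b history now [(6, 29), (10, 29)])
READ d @v4: history=[(1, 41), (2, 27), (3, 30)] -> pick v3 -> 30
READ b @v6: history=[(6, 29), (10, 29)] -> pick v6 -> 29
v11: WRITE a=15  (a history now [(5, 25), (7, 17), (9, 8), (11, 15)])
v12: WRITE d=42  (d history now [(1, 41), (2, 27), (3, 30), (12, 42)])
v13: WRITE d=25  (d history now [(1, 41), (2, 27), (3, 30), (12, 42), (13, 25)])
v14: WRITE d=28  (d history now [(1, 41), (2, 27), (3, 30), (12, 42), (13, 25), (14, 28)])
READ c @v14: history=[(4, 26), (8, 16)] -> pick v8 -> 16
v15: WRITE d=25  (d history now [(1, 41), (2, 27), (3, 30), (12, 42), (13, 25), (14, 28), (15, 25)])
v16: WRITE a=38  (a history now [(5, 25), (7, 17), (9, 8), (11, 15), (16, 38)])
v17: WRITE d=10  (d history now [(1, 41), (2, 27), (3, 30), (12, 42), (13, 25), (14, 28), (15, 25), (17, 10)])
v18: WRITE c=26  (c history now [(4, 26), (8, 16), (18, 26)])
v19: WRITE c=5  (c history now [(4, 26), (8, 16), (18, 26), (19, 5)])
READ b @v9: history=[(6, 29), (10, 29)] -> pick v6 -> 29
v20: WRITE c=15  (c history now [(4, 26), (8, 16), (18, 26), (19, 5), (20, 15)])
v21: WRITE a=5  (a history now [(5, 25), (7, 17), (9, 8), (11, 15), (16, 38), (21, 5)])
v22: WRITE a=4  (a history now [(5, 25), (7, 17), (9, 8), (11, 15), (16, 38), (21, 5), (22, 4)])
Read results in order: ['NONE', 'NONE', '26', '30', '29', '16', '29']
NONE count = 2

Answer: 2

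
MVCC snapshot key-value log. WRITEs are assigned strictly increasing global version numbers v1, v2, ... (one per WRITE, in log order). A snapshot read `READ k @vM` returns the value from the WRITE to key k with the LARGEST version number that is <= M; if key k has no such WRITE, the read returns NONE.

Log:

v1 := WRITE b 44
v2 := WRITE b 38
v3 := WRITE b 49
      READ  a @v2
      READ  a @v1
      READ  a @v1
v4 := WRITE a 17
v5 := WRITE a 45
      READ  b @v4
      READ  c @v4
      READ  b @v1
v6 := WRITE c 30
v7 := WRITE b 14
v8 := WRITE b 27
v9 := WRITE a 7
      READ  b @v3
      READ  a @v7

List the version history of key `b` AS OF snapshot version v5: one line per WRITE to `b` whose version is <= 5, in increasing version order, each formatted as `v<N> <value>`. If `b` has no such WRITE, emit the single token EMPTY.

Scan writes for key=b with version <= 5:
  v1 WRITE b 44 -> keep
  v2 WRITE b 38 -> keep
  v3 WRITE b 49 -> keep
  v4 WRITE a 17 -> skip
  v5 WRITE a 45 -> skip
  v6 WRITE c 30 -> skip
  v7 WRITE b 14 -> drop (> snap)
  v8 WRITE b 27 -> drop (> snap)
  v9 WRITE a 7 -> skip
Collected: [(1, 44), (2, 38), (3, 49)]

Answer: v1 44
v2 38
v3 49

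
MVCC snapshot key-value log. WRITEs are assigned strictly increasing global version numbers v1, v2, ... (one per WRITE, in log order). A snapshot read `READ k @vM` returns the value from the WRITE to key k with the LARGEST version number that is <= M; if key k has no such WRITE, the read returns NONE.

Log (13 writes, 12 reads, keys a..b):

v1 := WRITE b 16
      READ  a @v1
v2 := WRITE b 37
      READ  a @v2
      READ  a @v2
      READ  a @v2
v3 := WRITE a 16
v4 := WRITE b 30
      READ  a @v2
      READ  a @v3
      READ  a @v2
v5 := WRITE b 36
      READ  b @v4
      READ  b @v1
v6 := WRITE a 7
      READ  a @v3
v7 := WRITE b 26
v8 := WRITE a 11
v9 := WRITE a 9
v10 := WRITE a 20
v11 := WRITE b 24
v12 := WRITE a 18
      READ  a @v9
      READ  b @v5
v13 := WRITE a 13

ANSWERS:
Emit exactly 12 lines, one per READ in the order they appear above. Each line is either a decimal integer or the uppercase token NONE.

Answer: NONE
NONE
NONE
NONE
NONE
16
NONE
30
16
16
9
36

Derivation:
v1: WRITE b=16  (b history now [(1, 16)])
READ a @v1: history=[] -> no version <= 1 -> NONE
v2: WRITE b=37  (b history now [(1, 16), (2, 37)])
READ a @v2: history=[] -> no version <= 2 -> NONE
READ a @v2: history=[] -> no version <= 2 -> NONE
READ a @v2: history=[] -> no version <= 2 -> NONE
v3: WRITE a=16  (a history now [(3, 16)])
v4: WRITE b=30  (b history now [(1, 16), (2, 37), (4, 30)])
READ a @v2: history=[(3, 16)] -> no version <= 2 -> NONE
READ a @v3: history=[(3, 16)] -> pick v3 -> 16
READ a @v2: history=[(3, 16)] -> no version <= 2 -> NONE
v5: WRITE b=36  (b history now [(1, 16), (2, 37), (4, 30), (5, 36)])
READ b @v4: history=[(1, 16), (2, 37), (4, 30), (5, 36)] -> pick v4 -> 30
READ b @v1: history=[(1, 16), (2, 37), (4, 30), (5, 36)] -> pick v1 -> 16
v6: WRITE a=7  (a history now [(3, 16), (6, 7)])
READ a @v3: history=[(3, 16), (6, 7)] -> pick v3 -> 16
v7: WRITE b=26  (b history now [(1, 16), (2, 37), (4, 30), (5, 36), (7, 26)])
v8: WRITE a=11  (a history now [(3, 16), (6, 7), (8, 11)])
v9: WRITE a=9  (a history now [(3, 16), (6, 7), (8, 11), (9, 9)])
v10: WRITE a=20  (a history now [(3, 16), (6, 7), (8, 11), (9, 9), (10, 20)])
v11: WRITE b=24  (b history now [(1, 16), (2, 37), (4, 30), (5, 36), (7, 26), (11, 24)])
v12: WRITE a=18  (a history now [(3, 16), (6, 7), (8, 11), (9, 9), (10, 20), (12, 18)])
READ a @v9: history=[(3, 16), (6, 7), (8, 11), (9, 9), (10, 20), (12, 18)] -> pick v9 -> 9
READ b @v5: history=[(1, 16), (2, 37), (4, 30), (5, 36), (7, 26), (11, 24)] -> pick v5 -> 36
v13: WRITE a=13  (a history now [(3, 16), (6, 7), (8, 11), (9, 9), (10, 20), (12, 18), (13, 13)])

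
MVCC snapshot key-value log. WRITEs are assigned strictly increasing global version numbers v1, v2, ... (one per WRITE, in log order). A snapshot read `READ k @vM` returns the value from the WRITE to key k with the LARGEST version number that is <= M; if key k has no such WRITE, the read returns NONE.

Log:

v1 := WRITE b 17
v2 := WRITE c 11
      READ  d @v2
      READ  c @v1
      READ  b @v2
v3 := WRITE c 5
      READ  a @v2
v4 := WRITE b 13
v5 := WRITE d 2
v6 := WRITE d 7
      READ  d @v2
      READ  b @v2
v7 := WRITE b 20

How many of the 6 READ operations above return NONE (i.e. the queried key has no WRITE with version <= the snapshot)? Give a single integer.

Answer: 4

Derivation:
v1: WRITE b=17  (b history now [(1, 17)])
v2: WRITE c=11  (c history now [(2, 11)])
READ d @v2: history=[] -> no version <= 2 -> NONE
READ c @v1: history=[(2, 11)] -> no version <= 1 -> NONE
READ b @v2: history=[(1, 17)] -> pick v1 -> 17
v3: WRITE c=5  (c history now [(2, 11), (3, 5)])
READ a @v2: history=[] -> no version <= 2 -> NONE
v4: WRITE b=13  (b history now [(1, 17), (4, 13)])
v5: WRITE d=2  (d history now [(5, 2)])
v6: WRITE d=7  (d history now [(5, 2), (6, 7)])
READ d @v2: history=[(5, 2), (6, 7)] -> no version <= 2 -> NONE
READ b @v2: history=[(1, 17), (4, 13)] -> pick v1 -> 17
v7: WRITE b=20  (b history now [(1, 17), (4, 13), (7, 20)])
Read results in order: ['NONE', 'NONE', '17', 'NONE', 'NONE', '17']
NONE count = 4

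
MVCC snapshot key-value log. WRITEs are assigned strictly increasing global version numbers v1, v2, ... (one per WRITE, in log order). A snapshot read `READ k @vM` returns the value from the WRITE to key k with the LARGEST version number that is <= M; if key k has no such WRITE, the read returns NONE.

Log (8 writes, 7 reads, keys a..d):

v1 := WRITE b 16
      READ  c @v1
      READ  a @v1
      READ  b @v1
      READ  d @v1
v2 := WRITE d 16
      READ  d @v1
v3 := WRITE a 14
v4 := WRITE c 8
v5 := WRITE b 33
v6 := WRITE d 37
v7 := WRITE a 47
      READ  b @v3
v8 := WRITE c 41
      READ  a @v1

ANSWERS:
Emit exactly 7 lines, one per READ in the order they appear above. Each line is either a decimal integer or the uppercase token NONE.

Answer: NONE
NONE
16
NONE
NONE
16
NONE

Derivation:
v1: WRITE b=16  (b history now [(1, 16)])
READ c @v1: history=[] -> no version <= 1 -> NONE
READ a @v1: history=[] -> no version <= 1 -> NONE
READ b @v1: history=[(1, 16)] -> pick v1 -> 16
READ d @v1: history=[] -> no version <= 1 -> NONE
v2: WRITE d=16  (d history now [(2, 16)])
READ d @v1: history=[(2, 16)] -> no version <= 1 -> NONE
v3: WRITE a=14  (a history now [(3, 14)])
v4: WRITE c=8  (c history now [(4, 8)])
v5: WRITE b=33  (b history now [(1, 16), (5, 33)])
v6: WRITE d=37  (d history now [(2, 16), (6, 37)])
v7: WRITE a=47  (a history now [(3, 14), (7, 47)])
READ b @v3: history=[(1, 16), (5, 33)] -> pick v1 -> 16
v8: WRITE c=41  (c history now [(4, 8), (8, 41)])
READ a @v1: history=[(3, 14), (7, 47)] -> no version <= 1 -> NONE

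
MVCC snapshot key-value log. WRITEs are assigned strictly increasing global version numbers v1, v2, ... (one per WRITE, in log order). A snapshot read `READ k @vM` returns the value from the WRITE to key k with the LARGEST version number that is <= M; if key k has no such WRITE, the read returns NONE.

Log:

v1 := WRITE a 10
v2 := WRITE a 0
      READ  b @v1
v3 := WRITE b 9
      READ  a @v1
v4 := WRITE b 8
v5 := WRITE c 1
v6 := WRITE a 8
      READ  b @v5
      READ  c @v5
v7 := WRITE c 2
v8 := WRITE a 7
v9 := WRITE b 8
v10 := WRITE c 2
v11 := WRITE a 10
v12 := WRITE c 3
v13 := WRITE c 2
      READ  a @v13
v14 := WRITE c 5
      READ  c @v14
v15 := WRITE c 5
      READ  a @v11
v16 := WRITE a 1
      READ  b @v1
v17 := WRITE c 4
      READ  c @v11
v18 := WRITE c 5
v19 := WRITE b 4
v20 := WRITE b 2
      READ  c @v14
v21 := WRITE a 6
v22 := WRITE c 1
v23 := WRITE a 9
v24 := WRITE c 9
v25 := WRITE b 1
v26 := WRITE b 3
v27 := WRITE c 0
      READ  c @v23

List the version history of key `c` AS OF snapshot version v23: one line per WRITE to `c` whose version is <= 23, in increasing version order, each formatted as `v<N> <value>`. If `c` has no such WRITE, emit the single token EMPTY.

Answer: v5 1
v7 2
v10 2
v12 3
v13 2
v14 5
v15 5
v17 4
v18 5
v22 1

Derivation:
Scan writes for key=c with version <= 23:
  v1 WRITE a 10 -> skip
  v2 WRITE a 0 -> skip
  v3 WRITE b 9 -> skip
  v4 WRITE b 8 -> skip
  v5 WRITE c 1 -> keep
  v6 WRITE a 8 -> skip
  v7 WRITE c 2 -> keep
  v8 WRITE a 7 -> skip
  v9 WRITE b 8 -> skip
  v10 WRITE c 2 -> keep
  v11 WRITE a 10 -> skip
  v12 WRITE c 3 -> keep
  v13 WRITE c 2 -> keep
  v14 WRITE c 5 -> keep
  v15 WRITE c 5 -> keep
  v16 WRITE a 1 -> skip
  v17 WRITE c 4 -> keep
  v18 WRITE c 5 -> keep
  v19 WRITE b 4 -> skip
  v20 WRITE b 2 -> skip
  v21 WRITE a 6 -> skip
  v22 WRITE c 1 -> keep
  v23 WRITE a 9 -> skip
  v24 WRITE c 9 -> drop (> snap)
  v25 WRITE b 1 -> skip
  v26 WRITE b 3 -> skip
  v27 WRITE c 0 -> drop (> snap)
Collected: [(5, 1), (7, 2), (10, 2), (12, 3), (13, 2), (14, 5), (15, 5), (17, 4), (18, 5), (22, 1)]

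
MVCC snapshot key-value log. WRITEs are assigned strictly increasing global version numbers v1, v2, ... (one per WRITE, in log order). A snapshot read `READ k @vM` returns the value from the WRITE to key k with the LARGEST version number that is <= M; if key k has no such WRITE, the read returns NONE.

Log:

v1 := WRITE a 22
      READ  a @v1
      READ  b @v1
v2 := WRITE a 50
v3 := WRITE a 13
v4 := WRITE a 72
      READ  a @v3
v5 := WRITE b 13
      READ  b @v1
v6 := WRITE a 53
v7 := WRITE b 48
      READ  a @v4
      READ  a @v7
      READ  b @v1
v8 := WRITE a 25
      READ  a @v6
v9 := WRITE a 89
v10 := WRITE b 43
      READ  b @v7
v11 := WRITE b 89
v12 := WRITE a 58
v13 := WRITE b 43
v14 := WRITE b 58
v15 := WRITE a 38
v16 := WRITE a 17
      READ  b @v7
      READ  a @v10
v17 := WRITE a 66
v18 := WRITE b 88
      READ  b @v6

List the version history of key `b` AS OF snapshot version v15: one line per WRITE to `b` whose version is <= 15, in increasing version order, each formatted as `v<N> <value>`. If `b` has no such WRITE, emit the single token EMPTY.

Scan writes for key=b with version <= 15:
  v1 WRITE a 22 -> skip
  v2 WRITE a 50 -> skip
  v3 WRITE a 13 -> skip
  v4 WRITE a 72 -> skip
  v5 WRITE b 13 -> keep
  v6 WRITE a 53 -> skip
  v7 WRITE b 48 -> keep
  v8 WRITE a 25 -> skip
  v9 WRITE a 89 -> skip
  v10 WRITE b 43 -> keep
  v11 WRITE b 89 -> keep
  v12 WRITE a 58 -> skip
  v13 WRITE b 43 -> keep
  v14 WRITE b 58 -> keep
  v15 WRITE a 38 -> skip
  v16 WRITE a 17 -> skip
  v17 WRITE a 66 -> skip
  v18 WRITE b 88 -> drop (> snap)
Collected: [(5, 13), (7, 48), (10, 43), (11, 89), (13, 43), (14, 58)]

Answer: v5 13
v7 48
v10 43
v11 89
v13 43
v14 58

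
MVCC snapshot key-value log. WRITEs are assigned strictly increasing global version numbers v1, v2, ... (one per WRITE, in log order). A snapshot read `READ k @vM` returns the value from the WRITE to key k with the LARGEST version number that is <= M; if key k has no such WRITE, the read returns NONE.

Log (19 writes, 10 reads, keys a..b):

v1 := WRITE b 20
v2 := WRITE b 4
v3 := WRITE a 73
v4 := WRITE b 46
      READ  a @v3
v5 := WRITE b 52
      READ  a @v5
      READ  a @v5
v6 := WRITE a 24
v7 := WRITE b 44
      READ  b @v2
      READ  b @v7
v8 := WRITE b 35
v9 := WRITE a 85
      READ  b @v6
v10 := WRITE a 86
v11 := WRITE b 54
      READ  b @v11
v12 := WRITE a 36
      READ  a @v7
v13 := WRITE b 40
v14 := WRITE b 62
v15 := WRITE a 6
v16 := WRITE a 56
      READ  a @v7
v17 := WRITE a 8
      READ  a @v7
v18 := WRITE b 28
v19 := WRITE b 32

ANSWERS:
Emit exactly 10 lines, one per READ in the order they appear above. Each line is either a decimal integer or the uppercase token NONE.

Answer: 73
73
73
4
44
52
54
24
24
24

Derivation:
v1: WRITE b=20  (b history now [(1, 20)])
v2: WRITE b=4  (b history now [(1, 20), (2, 4)])
v3: WRITE a=73  (a history now [(3, 73)])
v4: WRITE b=46  (b history now [(1, 20), (2, 4), (4, 46)])
READ a @v3: history=[(3, 73)] -> pick v3 -> 73
v5: WRITE b=52  (b history now [(1, 20), (2, 4), (4, 46), (5, 52)])
READ a @v5: history=[(3, 73)] -> pick v3 -> 73
READ a @v5: history=[(3, 73)] -> pick v3 -> 73
v6: WRITE a=24  (a history now [(3, 73), (6, 24)])
v7: WRITE b=44  (b history now [(1, 20), (2, 4), (4, 46), (5, 52), (7, 44)])
READ b @v2: history=[(1, 20), (2, 4), (4, 46), (5, 52), (7, 44)] -> pick v2 -> 4
READ b @v7: history=[(1, 20), (2, 4), (4, 46), (5, 52), (7, 44)] -> pick v7 -> 44
v8: WRITE b=35  (b history now [(1, 20), (2, 4), (4, 46), (5, 52), (7, 44), (8, 35)])
v9: WRITE a=85  (a history now [(3, 73), (6, 24), (9, 85)])
READ b @v6: history=[(1, 20), (2, 4), (4, 46), (5, 52), (7, 44), (8, 35)] -> pick v5 -> 52
v10: WRITE a=86  (a history now [(3, 73), (6, 24), (9, 85), (10, 86)])
v11: WRITE b=54  (b history now [(1, 20), (2, 4), (4, 46), (5, 52), (7, 44), (8, 35), (11, 54)])
READ b @v11: history=[(1, 20), (2, 4), (4, 46), (5, 52), (7, 44), (8, 35), (11, 54)] -> pick v11 -> 54
v12: WRITE a=36  (a history now [(3, 73), (6, 24), (9, 85), (10, 86), (12, 36)])
READ a @v7: history=[(3, 73), (6, 24), (9, 85), (10, 86), (12, 36)] -> pick v6 -> 24
v13: WRITE b=40  (b history now [(1, 20), (2, 4), (4, 46), (5, 52), (7, 44), (8, 35), (11, 54), (13, 40)])
v14: WRITE b=62  (b history now [(1, 20), (2, 4), (4, 46), (5, 52), (7, 44), (8, 35), (11, 54), (13, 40), (14, 62)])
v15: WRITE a=6  (a history now [(3, 73), (6, 24), (9, 85), (10, 86), (12, 36), (15, 6)])
v16: WRITE a=56  (a history now [(3, 73), (6, 24), (9, 85), (10, 86), (12, 36), (15, 6), (16, 56)])
READ a @v7: history=[(3, 73), (6, 24), (9, 85), (10, 86), (12, 36), (15, 6), (16, 56)] -> pick v6 -> 24
v17: WRITE a=8  (a history now [(3, 73), (6, 24), (9, 85), (10, 86), (12, 36), (15, 6), (16, 56), (17, 8)])
READ a @v7: history=[(3, 73), (6, 24), (9, 85), (10, 86), (12, 36), (15, 6), (16, 56), (17, 8)] -> pick v6 -> 24
v18: WRITE b=28  (b history now [(1, 20), (2, 4), (4, 46), (5, 52), (7, 44), (8, 35), (11, 54), (13, 40), (14, 62), (18, 28)])
v19: WRITE b=32  (b history now [(1, 20), (2, 4), (4, 46), (5, 52), (7, 44), (8, 35), (11, 54), (13, 40), (14, 62), (18, 28), (19, 32)])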